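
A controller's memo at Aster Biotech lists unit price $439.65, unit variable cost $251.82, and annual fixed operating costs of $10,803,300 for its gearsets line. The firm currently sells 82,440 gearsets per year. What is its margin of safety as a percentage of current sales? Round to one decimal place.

Contribution margin per unit = $439.65 − $251.82 = $187.83. Break-even units = $10,803,300 ÷ $187.83 = 57,516.37; break-even revenue = 57,516.37 × $439.65 = $25,287,072.59.
Current sales = 82,440 × $439.65 = $36,244,746.00.
Margin of safety = ($36,244,746.00 − $25,287,072.59) ÷ $36,244,746.00 = 30.2%.

30.2%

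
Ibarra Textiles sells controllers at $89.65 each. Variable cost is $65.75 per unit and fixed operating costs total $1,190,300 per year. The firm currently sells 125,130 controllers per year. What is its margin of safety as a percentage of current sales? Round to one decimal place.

60.2%

Unit CM = price − variable cost = $89.65 − $65.75 = $23.90. Break-even units = $1,190,300 ÷ $23.90 = 49,803.35; break-even revenue = 49,803.35 × $89.65 = $4,464,870.08.
Current sales = 125,130 × $89.65 = $11,217,904.50.
Margin of safety = ($11,217,904.50 − $4,464,870.08) ÷ $11,217,904.50 = 60.2%.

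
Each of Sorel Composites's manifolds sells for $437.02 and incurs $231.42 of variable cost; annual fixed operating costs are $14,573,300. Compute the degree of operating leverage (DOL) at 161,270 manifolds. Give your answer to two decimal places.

At 161,270 units, contribution = 161,270 × $205.60 = $33,157,112.00.
Subtracting fixed costs: EBIT = $33,157,112.00 − $14,573,300 = $18,583,812.00.
DOL = contribution ÷ EBIT = $33,157,112.00 ÷ $18,583,812.00 = 1.7842.

1.78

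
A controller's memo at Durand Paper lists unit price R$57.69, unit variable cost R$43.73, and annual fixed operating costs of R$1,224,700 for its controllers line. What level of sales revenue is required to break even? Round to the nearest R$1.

R$5,061,099

Contribution margin per unit = R$57.69 − R$43.73 = R$13.96, a CM ratio of R$13.96 ÷ R$57.69 = 0.2420.
Break-even sales = FC ÷ CM ratio = R$1,224,700 × R$57.69 / R$13.96 = R$5,061,099.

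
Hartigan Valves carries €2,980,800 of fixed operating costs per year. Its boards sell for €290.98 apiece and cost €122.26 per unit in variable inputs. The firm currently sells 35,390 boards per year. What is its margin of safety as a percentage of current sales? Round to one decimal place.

50.1%

Contribution margin per unit = €290.98 − €122.26 = €168.72. Break-even units = €2,980,800 ÷ €168.72 = 17,667.14; break-even revenue = 17,667.14 × €290.98 = €5,140,784.64.
Actual sales revenue = 35,390 × €290.98 = €10,297,782.20.
Margin of safety = (€10,297,782.20 − €5,140,784.64) ÷ €10,297,782.20 = 50.1%.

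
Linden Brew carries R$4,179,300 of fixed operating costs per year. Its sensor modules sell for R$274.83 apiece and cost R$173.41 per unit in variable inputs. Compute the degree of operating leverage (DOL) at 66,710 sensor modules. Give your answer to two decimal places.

At 66,710 units, contribution = 66,710 × R$101.42 = R$6,765,728.20.
Operating income = contribution − fixed costs = R$6,765,728.20 − R$4,179,300 = R$2,586,428.20.
DOL = contribution ÷ EBIT = R$6,765,728.20 ÷ R$2,586,428.20 = 2.6159.

2.62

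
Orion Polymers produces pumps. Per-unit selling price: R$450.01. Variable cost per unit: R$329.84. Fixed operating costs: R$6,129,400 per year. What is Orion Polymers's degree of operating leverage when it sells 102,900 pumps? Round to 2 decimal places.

1.98

At 102,900 units, contribution = 102,900 × R$120.17 = R$12,365,493.00.
Subtracting fixed costs: EBIT = R$12,365,493.00 − R$6,129,400 = R$6,236,093.00.
DOL = contribution ÷ EBIT = R$12,365,493.00 ÷ R$6,236,093.00 = 1.9829.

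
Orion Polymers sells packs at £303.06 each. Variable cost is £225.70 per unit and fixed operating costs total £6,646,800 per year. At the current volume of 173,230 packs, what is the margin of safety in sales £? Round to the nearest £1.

£26,460,056

Each unit contributes £303.06 − £225.70 = £77.36. Break-even units = £6,646,800 ÷ £77.36 = 85,920.37; break-even revenue = 85,920.37 × £303.06 = £26,039,028.02.
Actual sales revenue = 173,230 × £303.06 = £52,499,083.80.
Margin of safety = £52,499,083.80 − £26,039,028.02 = £26,460,056.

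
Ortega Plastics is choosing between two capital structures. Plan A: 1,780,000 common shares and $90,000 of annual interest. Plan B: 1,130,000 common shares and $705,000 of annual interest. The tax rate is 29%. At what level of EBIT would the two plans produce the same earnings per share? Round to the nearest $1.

$1,774,154

Set EPS_A = EPS_B: (EBIT − $90,000)(1 − 0.29) ÷ 1,780,000 = (EBIT − $705,000)(1 − 0.29) ÷ 1,130,000.
The (1 − t) factor cancels: (EBIT − 90,000) × 1,130,000 = (EBIT − 705,000) × 1,780,000.
Solving, EBIT = (705,000·1,780,000 − 90,000·1,130,000) / (1,780,000 − 1,130,000) = 1,153,200,000,000 / 650,000 = 1,774,153.85.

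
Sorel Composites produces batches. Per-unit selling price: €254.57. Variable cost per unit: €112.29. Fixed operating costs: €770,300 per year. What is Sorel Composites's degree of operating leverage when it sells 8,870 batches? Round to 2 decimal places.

2.57

At 8,870 units, contribution = 8,870 × €142.28 = €1,262,023.60.
EBIT = €1,262,023.60 − €770,300 = €491,723.60.
DOL = contribution ÷ EBIT = €1,262,023.60 ÷ €491,723.60 = 2.5665.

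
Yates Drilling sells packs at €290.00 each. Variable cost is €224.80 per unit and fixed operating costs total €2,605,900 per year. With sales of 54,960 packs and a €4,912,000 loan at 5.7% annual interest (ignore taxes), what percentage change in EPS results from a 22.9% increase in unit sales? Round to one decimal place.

Contribution at this volume is 54,960 × €65.20 = €3,583,392.00.
Subtracting fixed costs: EBIT = €3,583,392.00 − €2,605,900 = €977,492.00.
Interest = €279,984.00, so EBIT − I = €697,508.00.
DCL = total CM / (EBIT − I) = €3,583,392.00 / €697,508.00 = 5.1374.
EPS therefore changes by 5.1374 × (+22.9%) = +117.6%.

+117.6%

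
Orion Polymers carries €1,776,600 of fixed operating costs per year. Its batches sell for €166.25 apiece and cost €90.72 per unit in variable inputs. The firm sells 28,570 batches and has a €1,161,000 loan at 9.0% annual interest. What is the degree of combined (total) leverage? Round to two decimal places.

Contribution at this volume is 28,570 × €75.53 = €2,157,892.10.
EBIT = €2,157,892.10 − €1,776,600 = €381,292.10. Interest = €104,490.00, so EBIT − I = €276,802.10.
Degree of total leverage = total CM / (EBIT − interest) = €2,157,892.10 / €276,802.10 = 7.7958.

7.80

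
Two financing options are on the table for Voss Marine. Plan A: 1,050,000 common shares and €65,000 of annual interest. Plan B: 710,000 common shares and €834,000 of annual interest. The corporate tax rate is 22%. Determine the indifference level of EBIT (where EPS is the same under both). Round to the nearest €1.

Set EPS_A = EPS_B: (EBIT − €65,000)(1 − 0.22) ÷ 1,050,000 = (EBIT − €834,000)(1 − 0.22) ÷ 710,000.
Cancelling (1 − t) and cross-multiplying: 710,000·(EBIT − 65,000) = 1,050,000·(EBIT − 834,000).
Solving, EBIT = (834,000·1,050,000 − 65,000·710,000) / (1,050,000 − 710,000) = 829,550,000,000 / 340,000 = 2,439,852.94.

€2,439,853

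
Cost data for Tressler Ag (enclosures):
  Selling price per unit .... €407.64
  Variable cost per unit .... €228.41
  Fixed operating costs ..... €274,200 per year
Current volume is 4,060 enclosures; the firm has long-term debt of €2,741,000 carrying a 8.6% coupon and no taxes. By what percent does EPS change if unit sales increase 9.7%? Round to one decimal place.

At 4,060 units, contribution = 4,060 × €179.23 = €727,673.80.
Operating income = contribution − fixed costs = €727,673.80 − €274,200 = €453,473.80.
After interest of €235,726.00, pre-tax earnings = €217,747.80.
DCL = total CM / (EBIT − I) = €727,673.80 / €217,747.80 = 3.3418.
%ΔEPS = DCL × %ΔSales = 3.3418 × +9.7% = +32.4%.

+32.4%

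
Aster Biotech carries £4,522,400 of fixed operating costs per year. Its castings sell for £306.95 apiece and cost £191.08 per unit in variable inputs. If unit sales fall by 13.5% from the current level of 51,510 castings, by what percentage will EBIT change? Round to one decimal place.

Total contribution margin = 51,510 × £115.87 = £5,968,463.70.
EBIT = £5,968,463.70 − £4,522,400 = £1,446,063.70.
So DOL = total CM / EBIT = £5,968,463.70 / £1,446,063.70 = 4.1274.
Operating income changes by 4.1274 × -13.5% = -55.7%.

-55.7%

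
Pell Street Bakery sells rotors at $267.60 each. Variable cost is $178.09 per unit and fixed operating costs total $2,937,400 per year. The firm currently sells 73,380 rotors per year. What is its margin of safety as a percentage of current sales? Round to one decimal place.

Each unit contributes $267.60 − $178.09 = $89.51. Break-even units = $2,937,400 ÷ $89.51 = 32,816.45; break-even revenue = 32,816.45 × $267.60 = $8,781,680.71.
Current sales = 73,380 × $267.60 = $19,636,488.00.
Margin of safety = ($19,636,488.00 − $8,781,680.71) ÷ $19,636,488.00 = 55.3%.

55.3%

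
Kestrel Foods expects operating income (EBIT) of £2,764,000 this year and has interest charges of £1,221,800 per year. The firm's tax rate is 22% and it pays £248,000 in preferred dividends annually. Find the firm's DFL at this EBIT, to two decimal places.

Interest = £1,221,800.00.
Pre-tax preferred-dividend burden = £248,000 ÷ (1 − 0.22) = £317,948.72.
DFL = EBIT ÷ [EBIT − I − D_p/(1−t)] = £2,764,000 ÷ [£2,764,000 − £1,221,800.00 − £317,948.72] = £2,764,000 ÷ £1,224,251.28 = 2.2577.

2.26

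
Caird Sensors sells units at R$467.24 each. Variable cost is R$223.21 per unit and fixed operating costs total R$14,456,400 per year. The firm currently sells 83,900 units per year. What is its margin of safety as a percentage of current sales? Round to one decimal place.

Contribution margin per unit = R$467.24 − R$223.21 = R$244.03. Break-even units = R$14,456,400 ÷ R$244.03 = 59,240.26; break-even revenue = 59,240.26 × R$467.24 = R$27,679,417.84.
Current sales = 83,900 × R$467.24 = R$39,201,436.00.
Margin of safety = (R$39,201,436.00 − R$27,679,417.84) ÷ R$39,201,436.00 = 29.4%.

29.4%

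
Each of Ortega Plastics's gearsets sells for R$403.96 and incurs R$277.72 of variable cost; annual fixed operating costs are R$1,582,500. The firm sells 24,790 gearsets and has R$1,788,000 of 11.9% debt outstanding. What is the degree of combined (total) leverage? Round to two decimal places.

2.35

At 24,790 units, contribution = 24,790 × R$126.24 = R$3,129,489.60.
Operating income = contribution − fixed costs = R$3,129,489.60 − R$1,582,500 = R$1,546,989.60. Interest = R$212,772.00.
DOL = R$3,129,489.60 ÷ R$1,546,989.60 = 2.0230; DFL = R$1,546,989.60 ÷ R$1,334,217.60 = 1.1595.
Combined leverage = 2.0230 × 1.1595 = 2.3457.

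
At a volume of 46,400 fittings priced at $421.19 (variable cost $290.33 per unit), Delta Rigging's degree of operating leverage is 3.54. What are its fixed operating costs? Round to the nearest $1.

Contribution at this volume is 46,400 × $130.86 = $6,071,904.00.
DOL = contribution / EBIT, so EBIT = $6,071,904.00 / 3.54 = $1,715,227.12.
And FC = contribution − EBIT = $6,071,904.00 − $1,715,227.12 = $4,356,677.

$4,356,677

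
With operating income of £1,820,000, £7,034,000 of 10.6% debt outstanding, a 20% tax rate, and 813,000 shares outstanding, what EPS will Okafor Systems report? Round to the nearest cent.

£1.06

Interest = £745,604.00, so EBT = £1,820,000 − £745,604.00 = £1,074,396.00.
Net income = £1,074,396.00 × (1 − 0.20) = £859,516.80.
Per share: £859,516.80 / 813,000 shares = £1.06.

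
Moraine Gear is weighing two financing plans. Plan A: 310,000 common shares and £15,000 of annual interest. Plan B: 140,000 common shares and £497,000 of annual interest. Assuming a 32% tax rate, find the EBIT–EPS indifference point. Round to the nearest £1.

Set EPS_A = EPS_B: (EBIT − £15,000)(1 − 0.32) ÷ 310,000 = (EBIT − £497,000)(1 − 0.32) ÷ 140,000.
The (1 − t) factor cancels: (EBIT − 15,000) × 140,000 = (EBIT − 497,000) × 310,000.
Solving, EBIT = (497,000·310,000 − 15,000·140,000) / (310,000 − 140,000) = 151,970,000,000 / 170,000 = 893,941.18.

£893,941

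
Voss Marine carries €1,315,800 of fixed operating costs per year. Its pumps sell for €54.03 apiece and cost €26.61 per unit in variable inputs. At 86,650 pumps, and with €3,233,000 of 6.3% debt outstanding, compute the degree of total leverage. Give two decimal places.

2.77

At 86,650 units, contribution = 86,650 × €27.42 = €2,375,943.00.
Subtracting fixed costs: EBIT = €2,375,943.00 − €1,315,800 = €1,060,143.00. Interest = €203,679.00.
DOL = €2,375,943.00 ÷ €1,060,143.00 = 2.2412; DFL = €1,060,143.00 ÷ €856,464.00 = 1.2378.
Combined leverage = 2.2412 × 1.2378 = 2.7742.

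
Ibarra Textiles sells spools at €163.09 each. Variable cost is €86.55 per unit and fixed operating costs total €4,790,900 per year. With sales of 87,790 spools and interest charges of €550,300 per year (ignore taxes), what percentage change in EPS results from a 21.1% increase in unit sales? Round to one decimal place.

Total contribution margin = 87,790 × €76.54 = €6,719,446.60.
Operating income = contribution − fixed costs = €6,719,446.60 − €4,790,900 = €1,928,546.60.
Interest = €550,300.00, so EBIT − I = €1,378,246.60.
DCL = total CM / (EBIT − I) = €6,719,446.60 / €1,378,246.60 = 4.8754.
%ΔEPS = DCL × %ΔSales = 4.8754 × +21.1% = +102.9%.

+102.9%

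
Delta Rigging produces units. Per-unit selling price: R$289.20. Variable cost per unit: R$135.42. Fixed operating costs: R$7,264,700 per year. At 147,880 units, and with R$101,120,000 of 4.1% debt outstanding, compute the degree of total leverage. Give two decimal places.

2.01

Total contribution margin = 147,880 × R$153.78 = R$22,740,986.40.
Operating income = contribution − fixed costs = R$22,740,986.40 − R$7,264,700 = R$15,476,286.40. Interest = R$4,145,920.00, so EBIT − I = R$11,330,366.40.
DCL = contribution ÷ (EBIT − I) = R$22,740,986.40 ÷ R$11,330,366.40 = 2.0071.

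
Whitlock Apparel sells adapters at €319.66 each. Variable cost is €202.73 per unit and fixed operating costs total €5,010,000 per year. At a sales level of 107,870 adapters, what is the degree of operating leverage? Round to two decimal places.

Total contribution margin = 107,870 × €116.93 = €12,613,239.10.
Subtracting fixed costs: EBIT = €12,613,239.10 − €5,010,000 = €7,603,239.10.
So DOL = total CM / EBIT = €12,613,239.10 / €7,603,239.10 = 1.6589.

1.66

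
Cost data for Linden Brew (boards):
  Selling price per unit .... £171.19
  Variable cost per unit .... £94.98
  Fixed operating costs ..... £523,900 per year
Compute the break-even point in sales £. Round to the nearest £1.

CM per unit = £171.19 − £94.98 = £76.21; CM ratio = £76.21 / £171.19 = 0.4452.
Break-even revenue = fixed costs × price ÷ CM = £523,900 × £171.19 ÷ £76.21 = £1,176,833.

£1,176,833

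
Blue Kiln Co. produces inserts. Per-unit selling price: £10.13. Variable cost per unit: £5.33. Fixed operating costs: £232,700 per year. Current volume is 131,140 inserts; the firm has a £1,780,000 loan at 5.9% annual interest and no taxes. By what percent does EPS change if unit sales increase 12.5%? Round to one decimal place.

+27.0%

Contribution at this volume is 131,140 × £4.80 = £629,472.00.
EBIT = £629,472.00 − £232,700 = £396,772.00.
After interest of £105,020.00, pre-tax earnings = £291,752.00.
DCL = total CM / (EBIT − I) = £629,472.00 / £291,752.00 = 2.1576.
EPS therefore changes by 2.1576 × (+12.5%) = +27.0%.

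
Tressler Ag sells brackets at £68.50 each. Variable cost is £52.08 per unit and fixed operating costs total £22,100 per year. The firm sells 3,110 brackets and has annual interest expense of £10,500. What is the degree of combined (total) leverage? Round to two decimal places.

2.77

Total contribution margin = 3,110 × £16.42 = £51,066.20.
Operating income = contribution − fixed costs = £51,066.20 − £22,100 = £28,966.20. Interest = £10,500.00.
DOL = £51,066.20 ÷ £28,966.20 = 1.7630; DFL = £28,966.20 ÷ £18,466.20 = 1.5686.
Combined leverage = 1.7630 × 1.5686 = 2.7654.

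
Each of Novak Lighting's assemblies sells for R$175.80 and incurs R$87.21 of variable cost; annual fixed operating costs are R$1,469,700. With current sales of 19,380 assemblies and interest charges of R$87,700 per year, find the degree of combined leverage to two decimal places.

10.77

Contribution at this volume is 19,380 × R$88.59 = R$1,716,874.20.
Subtracting fixed costs: EBIT = R$1,716,874.20 − R$1,469,700 = R$247,174.20. Interest = R$87,700.00, so EBIT − I = R$159,474.20.
DCL = contribution ÷ (EBIT − I) = R$1,716,874.20 ÷ R$159,474.20 = 10.7658.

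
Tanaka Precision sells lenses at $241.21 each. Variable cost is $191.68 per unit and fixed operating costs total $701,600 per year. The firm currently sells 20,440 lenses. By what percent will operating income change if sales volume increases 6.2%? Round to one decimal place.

Total contribution margin = 20,440 × $49.53 = $1,012,393.20.
Subtracting fixed costs: EBIT = $1,012,393.20 − $701,600 = $310,793.20.
DOL = contribution ÷ EBIT = $1,012,393.20 ÷ $310,793.20 = 3.2574.
Operating income changes by 3.2574 × +6.2% = +20.2%.

+20.2%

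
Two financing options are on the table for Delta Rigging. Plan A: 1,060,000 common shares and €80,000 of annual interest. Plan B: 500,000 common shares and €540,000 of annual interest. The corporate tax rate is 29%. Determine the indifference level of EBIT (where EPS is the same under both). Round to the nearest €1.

€950,714

Set EPS_A = EPS_B: (EBIT − €80,000)(1 − 0.29) ÷ 1,060,000 = (EBIT − €540,000)(1 − 0.29) ÷ 500,000.
The (1 − t) factor cancels: (EBIT − 80,000) × 500,000 = (EBIT − 540,000) × 1,060,000.
EBIT × (1,060,000 − 500,000) = 540,000 × 1,060,000 − 80,000 × 500,000 = 532,400,000,000, so EBIT = 532,400,000,000 ÷ 560,000 = 950,714.29.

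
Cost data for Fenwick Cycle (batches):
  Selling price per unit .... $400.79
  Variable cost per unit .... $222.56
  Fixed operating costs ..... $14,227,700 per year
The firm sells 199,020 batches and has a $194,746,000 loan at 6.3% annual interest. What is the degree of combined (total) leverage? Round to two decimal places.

Total contribution margin = 199,020 × $178.23 = $35,471,334.60.
Subtracting fixed costs: EBIT = $35,471,334.60 − $14,227,700 = $21,243,634.60. Interest = $12,268,998.00.
DOL = $35,471,334.60 ÷ $21,243,634.60 = 1.6697; DFL = $21,243,634.60 ÷ $8,974,636.60 = 2.3671.
Combined leverage = 1.6697 × 2.3671 = 3.9523.

3.95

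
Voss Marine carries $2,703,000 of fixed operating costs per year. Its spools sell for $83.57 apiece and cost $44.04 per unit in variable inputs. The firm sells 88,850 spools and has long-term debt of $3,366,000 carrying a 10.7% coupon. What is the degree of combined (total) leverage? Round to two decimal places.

At 88,850 units, contribution = 88,850 × $39.53 = $3,512,240.50.
Operating income = contribution − fixed costs = $3,512,240.50 − $2,703,000 = $809,240.50. Interest = $360,162.00, so EBIT − I = $449,078.50.
DCL = contribution ÷ (EBIT − I) = $3,512,240.50 ÷ $449,078.50 = 7.8210.

7.82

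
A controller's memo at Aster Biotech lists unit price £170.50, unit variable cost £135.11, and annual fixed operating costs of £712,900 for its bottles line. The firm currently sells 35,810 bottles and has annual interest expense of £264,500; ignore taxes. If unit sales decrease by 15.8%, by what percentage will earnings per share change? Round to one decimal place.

-69.1%

At 35,810 units, contribution = 35,810 × £35.39 = £1,267,315.90.
Operating income = contribution − fixed costs = £1,267,315.90 − £712,900 = £554,415.90.
After interest of £264,500.00, pre-tax earnings = £289,915.90.
DCL = total CM / (EBIT − I) = £1,267,315.90 / £289,915.90 = 4.3713.
EPS therefore changes by 4.3713 × (-15.8%) = -69.1%.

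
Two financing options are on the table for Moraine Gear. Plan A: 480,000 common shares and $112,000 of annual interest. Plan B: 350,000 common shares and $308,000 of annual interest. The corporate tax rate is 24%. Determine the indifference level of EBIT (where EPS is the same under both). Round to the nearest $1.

$835,692

At indifference, (EBIT − 112,000)(1 − t)/480,000 = (EBIT − 308,000)(1 − t)/350,000.
Cancelling (1 − t) and cross-multiplying: 350,000·(EBIT − 112,000) = 480,000·(EBIT − 308,000).
EBIT × (480,000 − 350,000) = 308,000 × 480,000 − 112,000 × 350,000 = 108,640,000,000, so EBIT = 108,640,000,000 ÷ 130,000 = 835,692.31.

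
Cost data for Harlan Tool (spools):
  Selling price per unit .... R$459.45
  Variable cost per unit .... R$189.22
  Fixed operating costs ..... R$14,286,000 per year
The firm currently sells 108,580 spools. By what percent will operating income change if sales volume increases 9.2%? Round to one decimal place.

At 108,580 units, contribution = 108,580 × R$270.23 = R$29,341,573.40.
Subtracting fixed costs: EBIT = R$29,341,573.40 − R$14,286,000 = R$15,055,573.40.
So DOL = total CM / EBIT = R$29,341,573.40 / R$15,055,573.40 = 1.9489.
So EBIT moves 1.9489 × (+9.2%) = +17.9%.

+17.9%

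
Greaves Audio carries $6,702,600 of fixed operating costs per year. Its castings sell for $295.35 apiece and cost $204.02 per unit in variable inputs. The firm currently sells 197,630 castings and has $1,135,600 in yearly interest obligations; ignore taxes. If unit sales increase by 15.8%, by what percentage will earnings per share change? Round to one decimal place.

+27.9%

At 197,630 units, contribution = 197,630 × $91.33 = $18,049,547.90.
Subtracting fixed costs: EBIT = $18,049,547.90 − $6,702,600 = $11,346,947.90.
Interest = $1,135,600.00, so EBIT − I = $10,211,347.90.
Degree of combined leverage = contribution ÷ (EBIT − I) = $18,049,547.90 ÷ $10,211,347.90 = 1.7676.
%ΔEPS = DCL × %ΔSales = 1.7676 × +15.8% = +27.9%.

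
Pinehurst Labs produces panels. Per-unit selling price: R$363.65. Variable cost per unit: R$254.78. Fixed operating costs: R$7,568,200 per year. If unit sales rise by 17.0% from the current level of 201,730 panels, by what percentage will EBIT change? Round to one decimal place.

At 201,730 units, contribution = 201,730 × R$108.87 = R$21,962,345.10.
Operating income = contribution − fixed costs = R$21,962,345.10 − R$7,568,200 = R$14,394,145.10.
DOL = contribution ÷ EBIT = R$21,962,345.10 ÷ R$14,394,145.10 = 1.5258.
So EBIT moves 1.5258 × (+17.0%) = +25.9%.

+25.9%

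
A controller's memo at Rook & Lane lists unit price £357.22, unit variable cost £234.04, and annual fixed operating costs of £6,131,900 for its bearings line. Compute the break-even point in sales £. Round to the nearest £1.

£17,782,410

CM per unit = £357.22 − £234.04 = £123.18; CM ratio = £123.18 / £357.22 = 0.3448.
Break-even sales = FC ÷ CM ratio = £6,131,900 × £357.22 / £123.18 = £17,782,410.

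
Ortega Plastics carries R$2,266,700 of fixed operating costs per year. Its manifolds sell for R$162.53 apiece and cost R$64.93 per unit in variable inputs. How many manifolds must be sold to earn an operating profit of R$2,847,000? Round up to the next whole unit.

Contribution margin per unit = R$162.53 − R$64.93 = R$97.60.
Required volume = (fixed costs + target profit) ÷ CM = (R$2,266,700 + R$2,847,000) ÷ R$97.60 = 52,394.47, so 52,395 manifolds.

52,395 manifolds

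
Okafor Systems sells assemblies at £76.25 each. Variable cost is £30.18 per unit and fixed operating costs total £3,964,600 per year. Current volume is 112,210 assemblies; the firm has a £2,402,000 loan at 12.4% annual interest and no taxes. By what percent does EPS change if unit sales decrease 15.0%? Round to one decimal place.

-85.5%

At 112,210 units, contribution = 112,210 × £46.07 = £5,169,514.70.
Operating income = contribution − fixed costs = £5,169,514.70 − £3,964,600 = £1,204,914.70.
Interest = £297,848.00, so EBIT − I = £907,066.70.
DCL = total CM / (EBIT − I) = £5,169,514.70 / £907,066.70 = 5.6992.
%ΔEPS = DCL × %ΔSales = 5.6992 × -15.0% = -85.5%.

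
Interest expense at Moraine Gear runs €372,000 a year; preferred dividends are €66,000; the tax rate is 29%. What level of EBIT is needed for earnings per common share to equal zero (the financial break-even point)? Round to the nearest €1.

Grossing the preferred dividend up to pre-tax terms: €66,000 / (1 − 0.29) = €92,957.75.
EPS = 0 when EBIT covers interest plus the pre-tax preferred burden: €372,000 + €92,957.75 = €464,957.75.

€464,958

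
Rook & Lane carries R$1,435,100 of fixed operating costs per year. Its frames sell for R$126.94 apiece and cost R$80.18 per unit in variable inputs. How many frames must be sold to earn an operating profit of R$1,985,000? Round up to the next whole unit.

73,142 frames

Unit CM = price − variable cost = R$126.94 − R$80.18 = R$46.76.
Need Q such that Q × R$46.76 − R$1,435,100 = R$1,985,000, i.e. Q = R$3,420,100 / R$46.76 = 73,141.57 → 73,142.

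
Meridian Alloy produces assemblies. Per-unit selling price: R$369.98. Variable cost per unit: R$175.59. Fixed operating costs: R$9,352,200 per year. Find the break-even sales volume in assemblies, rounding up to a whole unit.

48,111 assemblies

Unit CM = price − variable cost = R$369.98 − R$175.59 = R$194.39.
Break-even Q = R$9,352,200 / R$194.39 = 48,110.50 → 48,111 assemblies.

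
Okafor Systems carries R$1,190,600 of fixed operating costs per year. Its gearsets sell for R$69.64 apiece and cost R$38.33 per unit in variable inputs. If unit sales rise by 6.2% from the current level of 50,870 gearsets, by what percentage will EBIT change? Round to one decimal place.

At 50,870 units, contribution = 50,870 × R$31.31 = R$1,592,739.70.
Operating income = contribution − fixed costs = R$1,592,739.70 − R$1,190,600 = R$402,139.70.
Degree of operating leverage = R$1,592,739.70 / R$402,139.70 = 3.9607.
%ΔEBIT = DOL × %ΔSales = 3.9607 × +6.2% = +24.6%.

+24.6%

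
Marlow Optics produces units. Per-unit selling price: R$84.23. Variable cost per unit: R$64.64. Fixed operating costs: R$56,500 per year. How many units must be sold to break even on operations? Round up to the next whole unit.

Contribution margin per unit = R$84.23 − R$64.64 = R$19.59.
Break-even volume = fixed costs ÷ CM per unit = R$56,500 ÷ R$19.59 = 2,884.12, so 2,885 units.

2,885 units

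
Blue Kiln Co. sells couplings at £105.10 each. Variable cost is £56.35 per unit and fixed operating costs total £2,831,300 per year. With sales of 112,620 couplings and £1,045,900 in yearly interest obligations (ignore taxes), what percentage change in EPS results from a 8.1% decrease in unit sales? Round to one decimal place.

Total contribution margin = 112,620 × £48.75 = £5,490,225.00.
Subtracting fixed costs: EBIT = £5,490,225.00 − £2,831,300 = £2,658,925.00.
Interest = £1,045,900.00, so EBIT − I = £1,613,025.00.
DCL = total CM / (EBIT − I) = £5,490,225.00 / £1,613,025.00 = 3.4037.
%ΔEPS = DCL × %ΔSales = 3.4037 × -8.1% = -27.6%.

-27.6%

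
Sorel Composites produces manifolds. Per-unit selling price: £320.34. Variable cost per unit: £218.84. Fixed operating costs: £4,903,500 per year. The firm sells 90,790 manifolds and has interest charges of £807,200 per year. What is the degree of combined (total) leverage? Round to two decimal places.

Contribution at this volume is 90,790 × £101.50 = £9,215,185.00.
Operating income = contribution − fixed costs = £9,215,185.00 − £4,903,500 = £4,311,685.00. Interest = £807,200.00.
DOL = £9,215,185.00 ÷ £4,311,685.00 = 2.1373; DFL = £4,311,685.00 ÷ £3,504,485.00 = 1.2303.
Combined leverage = 2.1373 × 1.2303 = 2.6295.

2.63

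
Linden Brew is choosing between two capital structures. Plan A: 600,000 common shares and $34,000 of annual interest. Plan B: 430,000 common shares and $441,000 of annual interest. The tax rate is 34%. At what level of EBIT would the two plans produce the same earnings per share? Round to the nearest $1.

$1,470,471

At indifference, (EBIT − 34,000)(1 − t)/600,000 = (EBIT − 441,000)(1 − t)/430,000.
The (1 − t) factor cancels: (EBIT − 34,000) × 430,000 = (EBIT − 441,000) × 600,000.
EBIT × (600,000 − 430,000) = 441,000 × 600,000 − 34,000 × 430,000 = 249,980,000,000, so EBIT = 249,980,000,000 ÷ 170,000 = 1,470,470.59.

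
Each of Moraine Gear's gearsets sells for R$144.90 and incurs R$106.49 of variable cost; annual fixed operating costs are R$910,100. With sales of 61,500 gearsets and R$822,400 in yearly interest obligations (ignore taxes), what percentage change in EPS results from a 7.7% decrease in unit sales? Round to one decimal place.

-28.9%

Contribution at this volume is 61,500 × R$38.41 = R$2,362,215.00.
Subtracting fixed costs: EBIT = R$2,362,215.00 − R$910,100 = R$1,452,115.00.
After interest of R$822,400.00, pre-tax earnings = R$629,715.00.
Degree of combined leverage = contribution ÷ (EBIT − I) = R$2,362,215.00 ÷ R$629,715.00 = 3.7512.
%ΔEPS = DCL × %ΔSales = 3.7512 × -7.7% = -28.9%.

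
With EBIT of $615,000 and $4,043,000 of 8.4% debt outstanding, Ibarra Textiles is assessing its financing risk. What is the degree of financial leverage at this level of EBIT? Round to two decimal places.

2.23

Annual interest charges come to $339,612.00.
Degree of financial leverage = EBIT / (EBIT − interest) = $615,000 / $275,388.00 = 2.2332.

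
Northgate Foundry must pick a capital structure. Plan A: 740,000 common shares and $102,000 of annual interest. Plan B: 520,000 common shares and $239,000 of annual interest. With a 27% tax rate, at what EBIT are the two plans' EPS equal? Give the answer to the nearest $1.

At indifference, (EBIT − 102,000)(1 − t)/740,000 = (EBIT − 239,000)(1 − t)/520,000.
Cancelling (1 − t) and cross-multiplying: 520,000·(EBIT − 102,000) = 740,000·(EBIT − 239,000).
EBIT × (740,000 − 520,000) = 239,000 × 740,000 − 102,000 × 520,000 = 123,820,000,000, so EBIT = 123,820,000,000 ÷ 220,000 = 562,818.18.

$562,818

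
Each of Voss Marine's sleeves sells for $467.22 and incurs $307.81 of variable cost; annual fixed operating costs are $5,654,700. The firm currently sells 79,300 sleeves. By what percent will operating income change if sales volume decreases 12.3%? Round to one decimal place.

Contribution at this volume is 79,300 × $159.41 = $12,641,213.00.
Subtracting fixed costs: EBIT = $12,641,213.00 − $5,654,700 = $6,986,513.00.
DOL = contribution ÷ EBIT = $12,641,213.00 ÷ $6,986,513.00 = 1.8094.
So EBIT moves 1.8094 × (-12.3%) = -22.3%.

-22.3%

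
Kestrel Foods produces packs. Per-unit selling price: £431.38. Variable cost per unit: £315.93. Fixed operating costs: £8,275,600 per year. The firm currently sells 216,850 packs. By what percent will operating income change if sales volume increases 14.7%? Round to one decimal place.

+22.0%

At 216,850 units, contribution = 216,850 × £115.45 = £25,035,332.50.
Operating income = contribution − fixed costs = £25,035,332.50 − £8,275,600 = £16,759,732.50.
DOL = contribution ÷ EBIT = £25,035,332.50 ÷ £16,759,732.50 = 1.4938.
Operating income changes by 1.4938 × +14.7% = +22.0%.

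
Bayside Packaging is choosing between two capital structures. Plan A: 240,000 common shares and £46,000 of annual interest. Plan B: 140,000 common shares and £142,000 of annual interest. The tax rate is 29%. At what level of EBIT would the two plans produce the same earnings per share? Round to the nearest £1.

£276,400

Set EPS_A = EPS_B: (EBIT − £46,000)(1 − 0.29) ÷ 240,000 = (EBIT − £142,000)(1 − 0.29) ÷ 140,000.
The (1 − t) factor cancels: (EBIT − 46,000) × 140,000 = (EBIT − 142,000) × 240,000.
EBIT × (240,000 − 140,000) = 142,000 × 240,000 − 46,000 × 140,000 = 27,640,000,000, so EBIT = 27,640,000,000 ÷ 100,000 = 276,400.00.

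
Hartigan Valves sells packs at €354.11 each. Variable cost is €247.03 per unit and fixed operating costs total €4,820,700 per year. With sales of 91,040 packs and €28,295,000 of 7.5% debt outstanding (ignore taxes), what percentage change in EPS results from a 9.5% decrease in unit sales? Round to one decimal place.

Contribution at this volume is 91,040 × €107.08 = €9,748,563.20.
Operating income = contribution − fixed costs = €9,748,563.20 − €4,820,700 = €4,927,863.20.
Interest = €2,122,125.00, so EBIT − I = €2,805,738.20.
DCL = total CM / (EBIT − I) = €9,748,563.20 / €2,805,738.20 = 3.4745.
EPS therefore changes by 3.4745 × (-9.5%) = -33.0%.

-33.0%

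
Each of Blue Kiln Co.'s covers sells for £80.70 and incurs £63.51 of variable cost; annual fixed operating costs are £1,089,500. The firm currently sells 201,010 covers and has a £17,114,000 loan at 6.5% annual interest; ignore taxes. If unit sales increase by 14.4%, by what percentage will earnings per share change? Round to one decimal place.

+39.7%

At 201,010 units, contribution = 201,010 × £17.19 = £3,455,361.90.
EBIT = £3,455,361.90 − £1,089,500 = £2,365,861.90.
After interest of £1,112,410.00, pre-tax earnings = £1,253,451.90.
DCL = total CM / (EBIT − I) = £3,455,361.90 / £1,253,451.90 = 2.7567.
EPS therefore changes by 2.7567 × (+14.4%) = +39.7%.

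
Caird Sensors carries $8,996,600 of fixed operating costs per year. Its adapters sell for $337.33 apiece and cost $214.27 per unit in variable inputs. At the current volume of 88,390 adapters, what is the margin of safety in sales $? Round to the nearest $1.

Unit CM = price − variable cost = $337.33 − $214.27 = $123.06. Break-even units = $8,996,600 ÷ $123.06 = 73,107.43; break-even revenue = 73,107.43 × $337.33 = $24,661,328.44.
Actual sales revenue = 88,390 × $337.33 = $29,816,598.70.
Margin of safety = $29,816,598.70 − $24,661,328.44 = $5,155,270.

$5,155,270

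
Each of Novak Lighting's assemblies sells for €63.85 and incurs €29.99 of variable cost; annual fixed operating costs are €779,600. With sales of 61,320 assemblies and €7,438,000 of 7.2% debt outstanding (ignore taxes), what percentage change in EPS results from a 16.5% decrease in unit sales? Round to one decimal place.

-45.0%

At 61,320 units, contribution = 61,320 × €33.86 = €2,076,295.20.
EBIT = €2,076,295.20 − €779,600 = €1,296,695.20.
After interest of €535,536.00, pre-tax earnings = €761,159.20.
Degree of combined leverage = contribution ÷ (EBIT − I) = €2,076,295.20 ÷ €761,159.20 = 2.7278.
%ΔEPS = DCL × %ΔSales = 2.7278 × -16.5% = -45.0%.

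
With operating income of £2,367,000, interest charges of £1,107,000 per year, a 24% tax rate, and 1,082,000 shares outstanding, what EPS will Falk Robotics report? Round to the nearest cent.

£0.89

Pre-tax income = £2,367,000 − £1,107,000.00 = £1,260,000.00.
Net income = £1,260,000.00 × (1 − 0.24) = £957,600.00.
EPS = £957,600.00 ÷ 1,082,000 = £0.89.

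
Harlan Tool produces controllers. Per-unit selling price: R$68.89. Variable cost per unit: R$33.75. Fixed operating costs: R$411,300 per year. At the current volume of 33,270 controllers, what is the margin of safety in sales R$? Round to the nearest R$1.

R$1,485,640

Contribution margin per unit = R$68.89 − R$33.75 = R$35.14. Break-even units = R$411,300 ÷ R$35.14 = 11,704.61; break-even revenue = 11,704.61 × R$68.89 = R$806,330.59.
Actual sales revenue = 33,270 × R$68.89 = R$2,291,970.30.
Margin of safety = R$2,291,970.30 − R$806,330.59 = R$1,485,640.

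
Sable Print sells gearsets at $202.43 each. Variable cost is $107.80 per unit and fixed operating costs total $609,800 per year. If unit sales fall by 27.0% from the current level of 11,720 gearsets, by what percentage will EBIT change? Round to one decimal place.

Total contribution margin = 11,720 × $94.63 = $1,109,063.60.
Subtracting fixed costs: EBIT = $1,109,063.60 − $609,800 = $499,263.60.
DOL = contribution ÷ EBIT = $1,109,063.60 ÷ $499,263.60 = 2.2214.
So EBIT moves 2.2214 × (-27.0%) = -60.0%.

-60.0%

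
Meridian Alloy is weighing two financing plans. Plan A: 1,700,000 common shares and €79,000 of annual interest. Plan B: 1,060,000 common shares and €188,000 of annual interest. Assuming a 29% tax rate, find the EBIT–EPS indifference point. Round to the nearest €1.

Set EPS_A = EPS_B: (EBIT − €79,000)(1 − 0.29) ÷ 1,700,000 = (EBIT − €188,000)(1 − 0.29) ÷ 1,060,000.
Cancelling (1 − t) and cross-multiplying: 1,060,000·(EBIT − 79,000) = 1,700,000·(EBIT − 188,000).
Solving, EBIT = (188,000·1,700,000 − 79,000·1,060,000) / (1,700,000 − 1,060,000) = 235,860,000,000 / 640,000 = 368,531.25.

€368,531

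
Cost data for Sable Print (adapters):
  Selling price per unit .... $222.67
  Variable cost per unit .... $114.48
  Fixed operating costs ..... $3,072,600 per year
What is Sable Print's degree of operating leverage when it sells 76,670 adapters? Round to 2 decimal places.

1.59

At 76,670 units, contribution = 76,670 × $108.19 = $8,294,927.30.
EBIT = $8,294,927.30 − $3,072,600 = $5,222,327.30.
So DOL = total CM / EBIT = $8,294,927.30 / $5,222,327.30 = 1.5884.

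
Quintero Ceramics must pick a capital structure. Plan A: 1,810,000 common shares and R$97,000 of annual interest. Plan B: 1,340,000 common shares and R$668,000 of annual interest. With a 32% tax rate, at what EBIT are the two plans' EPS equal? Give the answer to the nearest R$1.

R$2,295,957

At indifference, (EBIT − 97,000)(1 − t)/1,810,000 = (EBIT − 668,000)(1 − t)/1,340,000.
The (1 − t) factor cancels: (EBIT − 97,000) × 1,340,000 = (EBIT − 668,000) × 1,810,000.
EBIT × (1,810,000 − 1,340,000) = 668,000 × 1,810,000 − 97,000 × 1,340,000 = 1,079,100,000,000, so EBIT = 1,079,100,000,000 ÷ 470,000 = 2,295,957.45.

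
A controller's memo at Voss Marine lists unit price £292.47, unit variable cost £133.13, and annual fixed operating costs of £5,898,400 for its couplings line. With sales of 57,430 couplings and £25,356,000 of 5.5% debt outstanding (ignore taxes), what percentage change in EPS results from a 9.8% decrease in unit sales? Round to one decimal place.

-48.3%

Contribution at this volume is 57,430 × £159.34 = £9,150,896.20.
Subtracting fixed costs: EBIT = £9,150,896.20 − £5,898,400 = £3,252,496.20.
Interest = £1,394,580.00, so EBIT − I = £1,857,916.20.
DCL = total CM / (EBIT − I) = £9,150,896.20 / £1,857,916.20 = 4.9254.
%ΔEPS = DCL × %ΔSales = 4.9254 × -9.8% = -48.3%.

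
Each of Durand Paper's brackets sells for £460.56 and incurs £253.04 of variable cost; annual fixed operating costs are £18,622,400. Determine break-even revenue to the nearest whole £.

Contribution margin per unit = £460.56 − £253.04 = £207.52, a CM ratio of £207.52 ÷ £460.56 = 0.4506.
Break-even revenue = fixed costs × price ÷ CM = £18,622,400 × £460.56 ÷ £207.52 = £41,329,667.

£41,329,667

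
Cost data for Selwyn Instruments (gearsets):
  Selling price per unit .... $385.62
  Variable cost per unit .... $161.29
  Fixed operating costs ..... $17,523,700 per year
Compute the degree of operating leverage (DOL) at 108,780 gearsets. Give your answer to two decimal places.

Contribution at this volume is 108,780 × $224.33 = $24,402,617.40.
Operating income = contribution − fixed costs = $24,402,617.40 − $17,523,700 = $6,878,917.40.
So DOL = total CM / EBIT = $24,402,617.40 / $6,878,917.40 = 3.5475.

3.55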